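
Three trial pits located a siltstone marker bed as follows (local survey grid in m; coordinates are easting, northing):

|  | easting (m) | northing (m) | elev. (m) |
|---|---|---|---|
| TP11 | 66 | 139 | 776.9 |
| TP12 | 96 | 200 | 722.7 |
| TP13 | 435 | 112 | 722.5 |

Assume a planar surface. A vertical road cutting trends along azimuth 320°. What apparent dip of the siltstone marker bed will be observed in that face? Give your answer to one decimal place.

25.2°

Let the plane be z = a·easting + b·northing + c.
TP12−TP11: 30a + 61b = −54.2;  TP13−TP11: 369a − 27b = −54.4.
Solving gives a = −0.20506, b = −0.78768.
Unit vector along 320° is (sin 320°, cos 320°) = (-0.6428, 0.7660).
Slope in that direction = a·(-0.6428) + b·(0.7660) = −0.47158.
Apparent dip = arctan|0.47158| = 25.2° (true dip is 39.1°, so apparent ≤ true as expected).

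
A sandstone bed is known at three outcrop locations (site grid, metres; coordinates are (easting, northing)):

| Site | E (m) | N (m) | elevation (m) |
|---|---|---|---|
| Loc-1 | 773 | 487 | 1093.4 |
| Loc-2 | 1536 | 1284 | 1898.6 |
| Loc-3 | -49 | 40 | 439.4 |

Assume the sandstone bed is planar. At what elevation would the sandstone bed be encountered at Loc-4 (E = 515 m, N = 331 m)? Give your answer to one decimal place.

Let the plane be z = a·E + b·N + c.
Loc-2−Loc-1: 763a + 797b = 805.2;  Loc-3−Loc-1: −822a − 447b = −654.
Solving gives a = 0.513618, b = 0.518581.
Then c = 1093.4 − a·773 − b·487 = 443.82.
At (515, 331): z = 264.5 + 171.7 + 443.82 = 880.0 m.

880.0 m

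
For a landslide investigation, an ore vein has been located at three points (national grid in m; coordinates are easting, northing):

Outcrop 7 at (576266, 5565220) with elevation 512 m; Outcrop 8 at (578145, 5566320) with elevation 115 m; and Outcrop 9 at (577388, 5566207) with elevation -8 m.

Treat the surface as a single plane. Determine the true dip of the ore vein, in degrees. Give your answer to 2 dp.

42.14°

Two edge vectors: Outcrop 7→Outcrop 8 = (1879, 1100, -397), Outcrop 7→Outcrop 9 = (1122, 987, -520).
Normal n = (Outcrop 7→Outcrop 8) × (Outcrop 7→Outcrop 9) = (-180161, 531646, 620373).
So ∂z/∂easting = −n_x/n_z = 0.29041 and ∂z/∂northing = −n_y/n_z = −0.85698.
Gradient magnitude |∇z| = √(a² + b²) = √(0.08434 + 0.73441) = 0.90485.
True dip = arctan(0.90485) = 42.14°, dipping toward NNW (azimuth ≈ 341°).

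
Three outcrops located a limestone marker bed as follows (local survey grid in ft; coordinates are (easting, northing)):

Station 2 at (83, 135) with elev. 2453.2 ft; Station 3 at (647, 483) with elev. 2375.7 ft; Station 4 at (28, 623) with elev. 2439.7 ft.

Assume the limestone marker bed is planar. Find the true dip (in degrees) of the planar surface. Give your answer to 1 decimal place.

6.8°

Two edge vectors: Station 2→Station 3 = (564, 348, -77.5), Station 2→Station 4 = (-55, 488, -13.5).
Normal n = (Station 2→Station 3) × (Station 2→Station 4) = (33122, 11876.5, 294372).
So ∂z/∂E = −n_x/n_z = −0.11252 and ∂z/∂N = −n_y/n_z = −0.04035.
Gradient magnitude |∇z| = √(a² + b²) = √(0.01266 + 0.00163) = 0.11953.
True dip = arctan(0.11953) = 6.8°, dipping toward ENE (azimuth ≈ 070°).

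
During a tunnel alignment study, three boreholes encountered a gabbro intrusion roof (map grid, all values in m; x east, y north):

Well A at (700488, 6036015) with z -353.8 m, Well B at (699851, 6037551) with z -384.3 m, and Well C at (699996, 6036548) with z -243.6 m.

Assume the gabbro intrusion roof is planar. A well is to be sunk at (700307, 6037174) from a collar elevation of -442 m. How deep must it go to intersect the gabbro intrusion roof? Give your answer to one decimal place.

68.4 m

Let the plane be z = a·x + b·y + c.
Well B−Well A: −637a + 1536b = −30.5;  Well C−Well A: −492a + 533b = 110.2.
Solving gives a = −0.445765766, b = −0.204721870.
Then c = -353.8 − a·700488 − b·6036015 = 1547604.05.
At (700307, 6037174): z_contact = −312172.89 − 1235941.55 + 1547604.05 = -510.39 m.
Depth below ground = -442 − (-510.39) = 68.4 m.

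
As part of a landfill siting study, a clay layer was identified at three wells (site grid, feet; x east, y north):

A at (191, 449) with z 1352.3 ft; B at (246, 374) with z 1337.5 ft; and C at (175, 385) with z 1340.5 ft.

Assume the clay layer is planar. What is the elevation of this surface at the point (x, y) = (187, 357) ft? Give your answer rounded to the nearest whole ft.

Two edge vectors: A→B = (55, -75, -14.8), A→C = (-16, -64, -11.8).
Normal n = (A→B) × (A→C) = (-62.2, 885.8, -4720).
So ∂z/∂x = −n_x/n_z = −0.01318 and ∂z/∂y = −n_y/n_z = 0.18767.
Intercept c from A: 1352.3 + 2.52 − 84.26 = 1270.55.
At (187, 357): z = −2.5 + 67.0 + 1270.55 = 1335.1 ft.

1335 ft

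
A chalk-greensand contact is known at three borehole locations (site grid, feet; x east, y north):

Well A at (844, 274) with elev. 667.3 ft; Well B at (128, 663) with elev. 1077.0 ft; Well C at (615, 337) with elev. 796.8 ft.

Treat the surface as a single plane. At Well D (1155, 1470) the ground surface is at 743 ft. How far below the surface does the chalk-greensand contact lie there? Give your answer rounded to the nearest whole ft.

Two edge vectors: Well A→Well B = (-716, 389, 409.7), Well A→Well C = (-229, 63, 129.5).
Normal n = (Well A→Well B) × (Well A→Well C) = (24564.4, -1099.3, 43973).
So ∂z/∂x = −n_x/n_z = −0.55862 and ∂z/∂y = −n_y/n_z = 0.02500.
Intercept c from Well A: 667.3 + 471.48 − 6.85 = 1131.93.
At (1155, 1470): z_contact = −645.2 + 36.7 + 1131.93 = 523.5 ft.
Depth below ground = 743 − 523.5 = 220 ft.

220 ft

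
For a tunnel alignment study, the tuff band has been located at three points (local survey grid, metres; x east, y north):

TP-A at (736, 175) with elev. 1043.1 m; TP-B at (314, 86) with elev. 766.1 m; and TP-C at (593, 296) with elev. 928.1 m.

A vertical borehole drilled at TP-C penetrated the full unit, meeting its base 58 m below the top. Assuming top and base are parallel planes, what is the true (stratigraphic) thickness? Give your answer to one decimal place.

Let the plane be z = a·x + b·y + c.
TP-B−TP-A: −422a − 89b = −277;  TP-C−TP-A: −143a + 121b = −115.
Solving gives a = 0.68589, b = −0.13982.
|∇z| = √(a²+b²) = 0.69999, so dip δ = arctan(0.69999) = 34.99°.
True thickness = vertical thickness × cos δ = 58 × cos 34.99° = 47.5 m.

47.5 m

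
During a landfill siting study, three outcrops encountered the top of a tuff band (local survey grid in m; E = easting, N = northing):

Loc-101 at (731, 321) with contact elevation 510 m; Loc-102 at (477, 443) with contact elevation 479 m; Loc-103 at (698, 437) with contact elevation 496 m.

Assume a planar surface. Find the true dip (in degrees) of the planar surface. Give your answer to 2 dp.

Let the plane be z = a·E + b·N + c.
Loc-102−Loc-101: −254a + 122b = −31;  Loc-103−Loc-101: −33a + 116b = −14.
Solving gives a = 0.07422, b = −0.09958.
Gradient magnitude |∇z| = √(a² + b²) = √(0.00551 + 0.00992) = 0.12419.
True dip = arctan(0.12419) = 7.08°, dipping toward NW (azimuth ≈ 323°).

7.08°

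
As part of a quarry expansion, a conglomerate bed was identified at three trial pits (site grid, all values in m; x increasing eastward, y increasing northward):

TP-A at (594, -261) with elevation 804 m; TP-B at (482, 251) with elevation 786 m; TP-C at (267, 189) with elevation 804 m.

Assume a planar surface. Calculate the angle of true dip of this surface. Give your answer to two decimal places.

4.89°

Two edge vectors: TP-A→TP-B = (-112, 512, -18), TP-A→TP-C = (-327, 450, 0).
Normal n = (TP-A→TP-B) × (TP-A→TP-C) = (8100, 5886, 117024).
So ∂z/∂x = −n_x/n_z = −0.06922 and ∂z/∂y = −n_y/n_z = −0.05030.
Gradient magnitude |∇z| = √(a² + b²) = √(0.00479 + 0.00253) = 0.08556.
True dip = arctan(0.08556) = 4.89°, dipping toward NE (azimuth ≈ 054°).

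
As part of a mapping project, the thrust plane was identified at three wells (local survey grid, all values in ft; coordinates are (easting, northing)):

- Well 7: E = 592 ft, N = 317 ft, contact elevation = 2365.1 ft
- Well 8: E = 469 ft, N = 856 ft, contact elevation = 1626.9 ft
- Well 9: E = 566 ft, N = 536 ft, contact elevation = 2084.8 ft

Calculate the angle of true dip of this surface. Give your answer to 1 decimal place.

Two edge vectors: Well 7→Well 8 = (-123, 539, -738.2), Well 7→Well 9 = (-26, 219, -280.3).
Normal n = (Well 7→Well 8) × (Well 7→Well 9) = (10584.1, -15283.7, -12923).
So ∂z/∂E = −n_x/n_z = 0.81901 and ∂z/∂N = −n_y/n_z = −1.18267.
Gradient magnitude |∇z| = √(a² + b²) = √(0.67078 + 1.39872) = 1.43858.
True dip = arctan(1.43858) = 55.2°, dipping toward NW (azimuth ≈ 325°).

55.2°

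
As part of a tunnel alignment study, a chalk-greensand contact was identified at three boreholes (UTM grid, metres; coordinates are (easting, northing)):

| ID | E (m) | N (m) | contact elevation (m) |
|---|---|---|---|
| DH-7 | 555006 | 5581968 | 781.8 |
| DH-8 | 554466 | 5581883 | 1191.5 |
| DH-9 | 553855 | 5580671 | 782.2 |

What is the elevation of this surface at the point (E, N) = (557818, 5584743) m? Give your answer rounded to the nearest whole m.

473 m

Two edge vectors: DH-7→DH-8 = (-540, -85, 409.7), DH-7→DH-9 = (-1151, -1297, 0.4).
Normal n = (DH-7→DH-8) × (DH-7→DH-9) = (531346.9, -471348.7, 602545).
So ∂z/∂E = −n_x/n_z = −0.88183771 and ∂z/∂N = −n_y/n_z = 0.78226307.
Intercept c from DH-7: 781.8 + 489425.22 − 4366567.41 = −3876360.39.
At (557818, 5584743): z = −491904.9 + 4368738.2 − 3876360.39 = 472.9 m.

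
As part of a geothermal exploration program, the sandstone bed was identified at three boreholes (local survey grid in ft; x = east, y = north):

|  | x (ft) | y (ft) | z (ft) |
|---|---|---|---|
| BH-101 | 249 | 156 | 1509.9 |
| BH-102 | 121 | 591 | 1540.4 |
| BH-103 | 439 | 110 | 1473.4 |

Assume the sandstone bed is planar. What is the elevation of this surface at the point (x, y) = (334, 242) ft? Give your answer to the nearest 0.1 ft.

Let the plane be z = a·x + b·y + c.
BH-102−BH-101: −128a + 435b = 30.5;  BH-103−BH-101: 190a − 46b = −36.5.
Solving gives a = −0.18856, b = 0.01463.
Then c = 1509.9 − a·249 − b·156 = 1554.57.
At (334, 242): z = −63.0 + 3.5 + 1554.57 = 1495.1 ft.

1495.1 ft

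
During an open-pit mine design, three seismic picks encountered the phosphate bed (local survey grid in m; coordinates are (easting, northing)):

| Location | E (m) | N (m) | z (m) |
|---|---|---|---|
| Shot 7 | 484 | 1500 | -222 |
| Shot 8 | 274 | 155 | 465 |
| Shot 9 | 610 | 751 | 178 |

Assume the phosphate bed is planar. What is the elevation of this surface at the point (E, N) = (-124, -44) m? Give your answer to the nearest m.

540 m

Let the plane be z = a·E + b·N + c.
Shot 8−Shot 7: −210a − 1345b = 687;  Shot 9−Shot 7: 126a − 749b = 400.
Solving gives a = 0.07173, b = −0.52198.
Then c = -222 − a·484 − b·1500 = 526.25.
At (-124, -44): z = −8.9 + 23.0 + 526.25 = 540.3 m.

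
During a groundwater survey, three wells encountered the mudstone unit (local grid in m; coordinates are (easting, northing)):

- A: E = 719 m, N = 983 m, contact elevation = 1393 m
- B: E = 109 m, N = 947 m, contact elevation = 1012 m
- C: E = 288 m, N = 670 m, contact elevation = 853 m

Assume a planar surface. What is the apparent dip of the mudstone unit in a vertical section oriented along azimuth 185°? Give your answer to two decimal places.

Two edge vectors: A→B = (-610, -36, -381), A→C = (-431, -313, -540).
Normal n = (A→B) × (A→C) = (-99813, -165189, 175414).
So ∂z/∂E = −n_x/n_z = 0.56901 and ∂z/∂N = −n_y/n_z = 0.94171.
Unit vector along 185° is (sin 185°, cos 185°) = (-0.0872, -0.9962).
Slope in that direction = a·(-0.0872) + b·(-0.9962) = −0.98772.
Apparent dip = arctan|0.98772| = 44.65° (true dip is 47.7°, so apparent ≤ true as expected).

44.65°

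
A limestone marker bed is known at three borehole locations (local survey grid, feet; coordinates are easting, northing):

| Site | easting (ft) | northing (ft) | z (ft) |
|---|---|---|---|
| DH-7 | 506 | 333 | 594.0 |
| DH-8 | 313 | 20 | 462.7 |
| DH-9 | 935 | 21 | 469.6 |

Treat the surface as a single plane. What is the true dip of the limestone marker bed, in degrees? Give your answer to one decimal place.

22.4°

Two edge vectors: DH-7→DH-8 = (-193, -313, -131.3), DH-7→DH-9 = (429, -312, -124.4).
Normal n = (DH-7→DH-8) × (DH-7→DH-9) = (-2028.4, -80336.9, 194493).
So ∂z/∂easting = −n_x/n_z = 0.01043 and ∂z/∂northing = −n_y/n_z = 0.41306.
Gradient magnitude |∇z| = √(a² + b²) = √(0.00011 + 0.17062) = 0.41319.
True dip = arctan(0.41319) = 22.4°, dipping toward S (azimuth ≈ 181°).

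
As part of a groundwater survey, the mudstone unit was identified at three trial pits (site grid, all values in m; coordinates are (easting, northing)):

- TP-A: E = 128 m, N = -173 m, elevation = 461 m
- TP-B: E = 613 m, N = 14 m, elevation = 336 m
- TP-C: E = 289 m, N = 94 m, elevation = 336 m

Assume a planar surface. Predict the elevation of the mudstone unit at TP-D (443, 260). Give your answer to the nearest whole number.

Two edge vectors: TP-A→TP-B = (485, 187, -125), TP-A→TP-C = (161, 267, -125).
Normal n = (TP-A→TP-B) × (TP-A→TP-C) = (10000, 40500, 99388).
So ∂z/∂E = −n_x/n_z = −0.10062 and ∂z/∂N = −n_y/n_z = −0.40749.
Intercept c from TP-A: 461 + 12.88 − 70.50 = 403.38.
At (443, 260): z = −44.6 − 105.9 + 403.38 = 252.9 m.

253 m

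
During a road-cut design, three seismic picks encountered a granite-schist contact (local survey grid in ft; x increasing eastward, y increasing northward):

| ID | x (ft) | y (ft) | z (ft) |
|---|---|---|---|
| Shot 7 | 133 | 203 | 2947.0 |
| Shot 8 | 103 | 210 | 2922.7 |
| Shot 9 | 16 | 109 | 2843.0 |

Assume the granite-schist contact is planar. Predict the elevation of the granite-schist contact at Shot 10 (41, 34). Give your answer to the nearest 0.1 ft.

2858.0 ft

Let the plane be z = a·x + b·y + c.
Shot 8−Shot 7: −30a + 7b = −24.3;  Shot 9−Shot 7: −117a − 94b = −104.
Solving gives a = 0.82775, b = 0.07609.
Then c = 2947 − a·133 − b·203 = 2821.46.
At (41, 34): z = 33.9 + 2.6 + 2821.46 = 2858.0 ft.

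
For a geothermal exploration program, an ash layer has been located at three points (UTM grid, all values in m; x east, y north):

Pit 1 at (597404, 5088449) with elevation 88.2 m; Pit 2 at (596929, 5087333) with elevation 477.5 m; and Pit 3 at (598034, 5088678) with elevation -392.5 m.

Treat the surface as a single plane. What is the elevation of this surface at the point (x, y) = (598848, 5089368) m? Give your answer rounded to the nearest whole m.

-1025 m

Two edge vectors: Pit 1→Pit 2 = (-475, -1116, 389.3), Pit 1→Pit 3 = (630, 229, -480.7).
Normal n = (Pit 1→Pit 2) × (Pit 1→Pit 3) = (447311.5, 16926.5, 594305).
So ∂z/∂x = −n_x/n_z = −0.75266319 and ∂z/∂y = −n_y/n_z = −0.02848117.
Intercept c from Pit 1: 88.2 + 449644.00 + 144924.97 = 594657.17.
At (598848, 5089368): z = −450730.8 − 144951.1 + 594657.17 = -1024.8 m.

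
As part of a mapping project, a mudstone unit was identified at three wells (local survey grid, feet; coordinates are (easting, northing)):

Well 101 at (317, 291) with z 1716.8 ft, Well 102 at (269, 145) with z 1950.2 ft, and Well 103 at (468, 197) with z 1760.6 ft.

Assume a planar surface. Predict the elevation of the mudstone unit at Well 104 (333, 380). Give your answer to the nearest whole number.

1582 ft

Two edge vectors: Well 101→Well 102 = (-48, -146, 233.4), Well 101→Well 103 = (151, -94, 43.8).
Normal n = (Well 101→Well 102) × (Well 101→Well 103) = (15544.8, 37345.8, 26558).
So ∂z/∂E = −n_x/n_z = −0.58532 and ∂z/∂N = −n_y/n_z = −1.40620.
Intercept c from Well 101: 1716.8 + 185.54 + 409.20 = 2311.55.
At (333, 380): z = −194.9 − 534.4 + 2311.55 = 1582.3 ft.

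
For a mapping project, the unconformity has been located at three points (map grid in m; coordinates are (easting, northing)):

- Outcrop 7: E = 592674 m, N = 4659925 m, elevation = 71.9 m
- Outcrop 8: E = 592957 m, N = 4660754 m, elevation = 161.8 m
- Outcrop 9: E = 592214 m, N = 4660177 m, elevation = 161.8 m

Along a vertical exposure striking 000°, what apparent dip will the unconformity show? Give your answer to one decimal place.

8.4°

Two edge vectors: Outcrop 7→Outcrop 8 = (283, 829, 89.9), Outcrop 7→Outcrop 9 = (-460, 252, 89.9).
Normal n = (Outcrop 7→Outcrop 8) × (Outcrop 7→Outcrop 9) = (51872.3, -66795.7, 452656).
So ∂z/∂E = −n_x/n_z = −0.11460 and ∂z/∂N = −n_y/n_z = 0.14756.
Unit vector along 000° is (sin 0°, cos 0°) = (0.0000, 1.0000).
Slope in that direction = a·(0.0000) + b·(1.0000) = 0.14756.
Apparent dip = arctan|0.14756| = 8.4° (true dip is 10.6°, so apparent ≤ true as expected).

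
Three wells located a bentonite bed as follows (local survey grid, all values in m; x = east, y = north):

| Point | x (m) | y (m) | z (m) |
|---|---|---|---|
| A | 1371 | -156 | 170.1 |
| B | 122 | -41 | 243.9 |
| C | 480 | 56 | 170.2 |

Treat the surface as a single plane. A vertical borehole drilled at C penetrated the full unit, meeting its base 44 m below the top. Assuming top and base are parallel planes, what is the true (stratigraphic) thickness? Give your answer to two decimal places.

Two edge vectors: A→B = (-1249, 115, 73.8), A→C = (-891, 212, 0.1).
Normal n = (A→B) × (A→C) = (-15634.1, -65630.9, -162323).
So ∂z/∂x = −n_x/n_z = −0.09631 and ∂z/∂y = −n_y/n_z = −0.40432.
|∇z| = √(a²+b²) = 0.41564, so dip δ = arctan(0.41564) = 22.57°.
True thickness = vertical thickness × cos δ = 44 × cos 22.57° = 40.63 m.

40.63 m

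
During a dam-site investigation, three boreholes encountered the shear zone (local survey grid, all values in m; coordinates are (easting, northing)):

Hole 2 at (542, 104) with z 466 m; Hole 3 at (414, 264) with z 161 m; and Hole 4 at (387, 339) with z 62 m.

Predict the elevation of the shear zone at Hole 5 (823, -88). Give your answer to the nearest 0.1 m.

Let the plane be z = a·E + b·N + c.
Hole 3−Hole 2: −128a + 160b = −305;  Hole 4−Hole 2: −155a + 235b = −404.
Solving gives a = 1.33239, b = −0.84034.
Then c = 466 − a·542 − b·104 = −168.76.
At (823, -88): z = 1096.6 + 74.0 − 168.76 = 1001.7 m.

1001.7 m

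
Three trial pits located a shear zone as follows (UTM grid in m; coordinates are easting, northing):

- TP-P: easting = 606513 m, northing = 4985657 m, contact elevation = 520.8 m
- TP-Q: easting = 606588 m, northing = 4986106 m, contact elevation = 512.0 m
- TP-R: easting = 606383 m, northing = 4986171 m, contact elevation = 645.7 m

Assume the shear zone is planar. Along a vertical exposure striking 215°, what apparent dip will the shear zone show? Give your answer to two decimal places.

16.13°

Two edge vectors: TP-P→TP-Q = (75, 449, -8.8), TP-P→TP-R = (-130, 514, 124.9).
Normal n = (TP-P→TP-Q) × (TP-P→TP-R) = (60603.3, -8223.5, 96920).
So ∂z/∂easting = −n_x/n_z = −0.62529 and ∂z/∂northing = −n_y/n_z = 0.08485.
Unit vector along 215° is (sin 215°, cos 215°) = (-0.5736, -0.8192).
Slope in that direction = a·(-0.5736) + b·(-0.8192) = 0.28915.
Apparent dip = arctan|0.28915| = 16.13° (true dip is 32.3°, so apparent ≤ true as expected).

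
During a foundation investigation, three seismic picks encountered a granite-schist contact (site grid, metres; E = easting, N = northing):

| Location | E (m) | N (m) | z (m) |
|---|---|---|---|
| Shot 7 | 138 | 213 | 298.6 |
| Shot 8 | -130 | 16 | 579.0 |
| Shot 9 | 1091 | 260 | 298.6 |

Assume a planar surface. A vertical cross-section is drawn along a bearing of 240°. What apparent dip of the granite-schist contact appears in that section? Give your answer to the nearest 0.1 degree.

34.9°

Two edge vectors: Shot 7→Shot 8 = (-268, -197, 280.4), Shot 7→Shot 9 = (953, 47, 0).
Normal n = (Shot 7→Shot 8) × (Shot 7→Shot 9) = (-13178.8, 267221.2, 175145).
So ∂z/∂E = −n_x/n_z = 0.07525 and ∂z/∂N = −n_y/n_z = −1.52571.
Unit vector along 240° is (sin 240°, cos 240°) = (-0.8660, -0.5000).
Slope in that direction = a·(-0.8660) + b·(-0.5000) = 0.69769.
Apparent dip = arctan|0.69769| = 34.9° (true dip is 56.8°, so apparent ≤ true as expected).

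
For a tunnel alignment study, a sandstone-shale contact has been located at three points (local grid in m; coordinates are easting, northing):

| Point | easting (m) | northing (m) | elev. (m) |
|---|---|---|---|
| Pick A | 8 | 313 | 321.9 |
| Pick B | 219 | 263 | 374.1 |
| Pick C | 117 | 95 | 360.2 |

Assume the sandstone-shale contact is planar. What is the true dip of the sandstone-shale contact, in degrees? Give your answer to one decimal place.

13.5°

Two edge vectors: Pick A→Pick B = (211, -50, 52.2), Pick A→Pick C = (109, -218, 38.3).
Normal n = (Pick A→Pick B) × (Pick A→Pick C) = (9464.6, -2391.5, -40548).
So ∂z/∂easting = −n_x/n_z = 0.23342 and ∂z/∂northing = −n_y/n_z = −0.05898.
Gradient magnitude |∇z| = √(a² + b²) = √(0.05448 + 0.00348) = 0.24075.
True dip = arctan(0.24075) = 13.5°, dipping toward WNW (azimuth ≈ 284°).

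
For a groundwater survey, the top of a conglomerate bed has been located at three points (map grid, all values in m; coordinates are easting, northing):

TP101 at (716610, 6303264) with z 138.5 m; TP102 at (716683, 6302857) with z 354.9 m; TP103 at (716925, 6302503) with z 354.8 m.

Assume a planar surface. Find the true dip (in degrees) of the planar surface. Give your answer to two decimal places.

51.95°

Let the plane be z = a·easting + b·northing + c.
TP102−TP101: 73a − 407b = 216.4;  TP103−TP101: 315a − 761b = 216.3.
Solving gives a = −1.05498, b = −0.72092.
Gradient magnitude |∇z| = √(a² + b²) = √(1.11298 + 0.51972) = 1.27777.
True dip = arctan(1.27777) = 51.95°, dipping toward NE (azimuth ≈ 056°).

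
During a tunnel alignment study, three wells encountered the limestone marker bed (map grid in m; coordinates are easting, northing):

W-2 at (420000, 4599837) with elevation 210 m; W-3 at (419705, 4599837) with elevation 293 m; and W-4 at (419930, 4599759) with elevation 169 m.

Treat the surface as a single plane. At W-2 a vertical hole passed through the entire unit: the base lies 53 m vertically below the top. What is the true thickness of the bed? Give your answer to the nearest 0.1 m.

Let the plane be z = a·easting + b·northing + c.
W-3−W-2: −295a + 0b = 83;  W-4−W-2: −70a − 78b = −41.
Solving gives a = −0.28136, b = 0.77814.
|∇z| = √(a²+b²) = 0.82744, so dip δ = arctan(0.82744) = 39.61°.
True thickness = vertical thickness × cos δ = 53 × cos 39.61° = 40.8 m.

40.8 m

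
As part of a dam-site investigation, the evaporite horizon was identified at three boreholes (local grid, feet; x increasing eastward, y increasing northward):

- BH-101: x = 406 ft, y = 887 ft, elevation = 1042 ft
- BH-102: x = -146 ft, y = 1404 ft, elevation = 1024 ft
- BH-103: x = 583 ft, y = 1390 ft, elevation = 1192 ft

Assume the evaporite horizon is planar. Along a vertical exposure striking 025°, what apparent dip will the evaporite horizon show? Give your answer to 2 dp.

Two edge vectors: BH-101→BH-102 = (-552, 517, -18), BH-101→BH-103 = (177, 503, 150).
Normal n = (BH-101→BH-102) × (BH-101→BH-103) = (86604, 79614, -369165).
So ∂z/∂x = −n_x/n_z = 0.23459 and ∂z/∂y = −n_y/n_z = 0.21566.
Unit vector along 025° is (sin 25°, cos 25°) = (0.4226, 0.9063).
Slope in that direction = a·(0.4226) + b·(0.9063) = 0.29460.
Apparent dip = arctan|0.29460| = 16.41° (true dip is 17.7°, so apparent ≤ true as expected).

16.41°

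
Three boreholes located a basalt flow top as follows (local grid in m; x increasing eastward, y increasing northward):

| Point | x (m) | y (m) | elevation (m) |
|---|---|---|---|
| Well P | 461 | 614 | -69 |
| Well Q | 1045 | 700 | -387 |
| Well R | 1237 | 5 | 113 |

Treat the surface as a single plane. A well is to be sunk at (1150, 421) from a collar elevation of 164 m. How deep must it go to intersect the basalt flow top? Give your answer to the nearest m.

Let the plane be z = a·x + b·y + c.
Well Q−Well P: 584a + 86b = −318;  Well R−Well P: 776a − 609b = 182.
Solving gives a = −0.42143, b = −0.83585.
Then c = -69 − a·461 − b·614 = 638.49.
At (1150, 421): z_contact = −484.6 − 351.9 + 638.49 = -198.0 m.
Depth below ground = 164 − (-198.0) = 362 m.

362 m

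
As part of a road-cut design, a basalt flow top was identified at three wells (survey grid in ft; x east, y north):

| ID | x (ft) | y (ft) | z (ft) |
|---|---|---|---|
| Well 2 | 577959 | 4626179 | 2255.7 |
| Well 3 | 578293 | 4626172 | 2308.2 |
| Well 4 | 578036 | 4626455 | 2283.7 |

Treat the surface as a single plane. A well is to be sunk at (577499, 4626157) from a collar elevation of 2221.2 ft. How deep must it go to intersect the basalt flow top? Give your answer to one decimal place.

39.6 ft

Let the plane be z = a·x + b·y + c.
Well 3−Well 2: 334a − 7b = 52.5;  Well 4−Well 2: 77a + 276b = 28.
Solving gives a = 0.158385730, b = 0.057261952.
Then c = 2255.7 − a·577959 − b·4626179 = −354188.80.
At (577499, 4626157): z_contact = 91467.60 + 264902.78 − 354188.80 = 2181.58 ft.
Depth below ground = 2221.2 − 2181.58 = 39.6 ft.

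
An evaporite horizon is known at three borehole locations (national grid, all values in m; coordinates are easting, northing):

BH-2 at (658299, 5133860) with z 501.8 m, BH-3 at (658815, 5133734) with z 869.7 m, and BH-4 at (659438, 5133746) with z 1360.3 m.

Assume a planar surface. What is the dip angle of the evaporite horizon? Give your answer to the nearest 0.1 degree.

Let the plane be z = a·easting + b·northing + c.
BH-3−BH-2: 516a − 126b = 367.9;  BH-4−BH-2: 1139a − 114b = 858.5.
Solving gives a = 0.78203, b = 0.28277.
Gradient magnitude |∇z| = √(a² + b²) = √(0.61158 + 0.07996) = 0.83159.
True dip = arctan(0.83159) = 39.7°, dipping toward WSW (azimuth ≈ 250°).

39.7°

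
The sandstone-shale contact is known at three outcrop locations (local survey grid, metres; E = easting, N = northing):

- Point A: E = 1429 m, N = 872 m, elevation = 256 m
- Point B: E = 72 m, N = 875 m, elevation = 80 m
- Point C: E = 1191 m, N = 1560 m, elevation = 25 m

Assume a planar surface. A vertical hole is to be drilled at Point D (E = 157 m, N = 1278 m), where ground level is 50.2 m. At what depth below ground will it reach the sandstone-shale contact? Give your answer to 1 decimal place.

76.5 m

Two edge vectors: Point A→Point B = (-1357, 3, -176), Point A→Point C = (-238, 688, -231).
Normal n = (Point A→Point B) × (Point A→Point C) = (120395, -271579, -932902).
So ∂z/∂E = −n_x/n_z = 0.129054 and ∂z/∂N = −n_y/n_z = −0.291112.
Intercept c from Point A: 256 − 184.42 + 253.85 = 325.43.
At (157, 1278): z_contact = 20.26 − 372.04 + 325.43 = -26.35 m.
Depth below ground = 50.2 − (-26.35) = 76.5 m.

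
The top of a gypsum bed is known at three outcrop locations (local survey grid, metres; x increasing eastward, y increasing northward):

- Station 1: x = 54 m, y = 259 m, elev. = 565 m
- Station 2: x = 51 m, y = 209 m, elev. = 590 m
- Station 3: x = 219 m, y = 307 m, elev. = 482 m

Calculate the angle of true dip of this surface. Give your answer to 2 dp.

Two edge vectors: Station 1→Station 2 = (-3, -50, 25), Station 1→Station 3 = (165, 48, -83).
Normal n = (Station 1→Station 2) × (Station 1→Station 3) = (2950, 3876, 8106).
So ∂z/∂x = −n_x/n_z = −0.36393 and ∂z/∂y = −n_y/n_z = −0.47816.
Gradient magnitude |∇z| = √(a² + b²) = √(0.13244 + 0.22864) = 0.60090.
True dip = arctan(0.60090) = 31.00°, dipping toward NE (azimuth ≈ 037°).

31.00°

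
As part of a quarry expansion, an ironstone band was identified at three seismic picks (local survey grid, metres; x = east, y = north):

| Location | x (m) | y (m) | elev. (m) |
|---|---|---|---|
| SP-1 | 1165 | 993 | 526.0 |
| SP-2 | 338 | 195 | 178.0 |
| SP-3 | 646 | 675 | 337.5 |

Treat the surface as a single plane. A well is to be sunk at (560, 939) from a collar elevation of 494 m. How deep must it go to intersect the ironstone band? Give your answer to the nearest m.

Let the plane be z = a·x + b·y + c.
SP-2−SP-1: −827a − 798b = −348;  SP-3−SP-1: −519a − 318b = −188.5.
Solving gives a = 0.26300, b = 0.16353.
Then c = 526 − a·1165 − b·993 = 57.22.
At (560, 939): z_contact = 147.3 + 153.6 + 57.22 = 358.1 m.
Depth below ground = 494 − 358.1 = 136 m.

136 m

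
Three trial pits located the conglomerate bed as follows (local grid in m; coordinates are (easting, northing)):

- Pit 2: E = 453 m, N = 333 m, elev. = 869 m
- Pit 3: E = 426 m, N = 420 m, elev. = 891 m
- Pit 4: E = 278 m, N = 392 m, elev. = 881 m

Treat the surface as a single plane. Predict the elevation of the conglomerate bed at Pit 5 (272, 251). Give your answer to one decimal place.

Two edge vectors: Pit 2→Pit 3 = (-27, 87, 22), Pit 2→Pit 4 = (-175, 59, 12).
Normal n = (Pit 2→Pit 3) × (Pit 2→Pit 4) = (-254, -3526, 13632).
So ∂z/∂E = −n_x/n_z = 0.01863 and ∂z/∂N = −n_y/n_z = 0.25866.
Intercept c from Pit 2: 869 − 8.44 − 86.13 = 774.43.
At (272, 251): z = 5.1 + 64.9 + 774.43 = 844.4 m.

844.4 m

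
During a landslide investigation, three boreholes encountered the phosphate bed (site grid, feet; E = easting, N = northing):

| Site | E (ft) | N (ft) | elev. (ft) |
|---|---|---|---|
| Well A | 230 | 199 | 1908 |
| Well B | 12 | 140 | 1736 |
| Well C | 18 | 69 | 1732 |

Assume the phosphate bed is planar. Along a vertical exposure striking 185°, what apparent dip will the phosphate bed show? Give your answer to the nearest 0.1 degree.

10.5°

Two edge vectors: Well A→Well B = (-218, -59, -172), Well A→Well C = (-212, -130, -176).
Normal n = (Well A→Well B) × (Well A→Well C) = (-11976, -1904, 15832).
So ∂z/∂E = −n_x/n_z = 0.75644 and ∂z/∂N = −n_y/n_z = 0.12026.
Unit vector along 185° is (sin 185°, cos 185°) = (-0.0872, -0.9962).
Slope in that direction = a·(-0.0872) + b·(-0.9962) = −0.18573.
Apparent dip = arctan|0.18573| = 10.5° (true dip is 37.5°, so apparent ≤ true as expected).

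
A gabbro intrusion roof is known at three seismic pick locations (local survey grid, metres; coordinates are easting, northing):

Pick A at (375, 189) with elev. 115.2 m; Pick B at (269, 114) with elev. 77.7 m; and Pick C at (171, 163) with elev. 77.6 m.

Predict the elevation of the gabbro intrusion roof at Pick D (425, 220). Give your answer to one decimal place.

131.6 m

Let the plane be z = a·easting + b·northing + c.
Pick B−Pick A: −106a − 75b = −37.5;  Pick C−Pick A: −204a − 26b = −37.6.
Solving gives a = 0.14708, b = 0.29212.
Then c = 115.2 − a·375 − b·189 = 4.83.
At (425, 220): z = 62.5 + 64.3 + 4.83 = 131.6 m.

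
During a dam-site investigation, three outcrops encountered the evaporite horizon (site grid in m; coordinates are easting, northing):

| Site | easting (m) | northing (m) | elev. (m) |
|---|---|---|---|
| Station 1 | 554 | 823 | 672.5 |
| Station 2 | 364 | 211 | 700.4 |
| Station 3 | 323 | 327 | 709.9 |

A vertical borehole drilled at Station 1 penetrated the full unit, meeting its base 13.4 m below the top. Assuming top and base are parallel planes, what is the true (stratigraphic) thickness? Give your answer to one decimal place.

13.2 m

Let the plane be z = a·easting + b·northing + c.
Station 2−Station 1: −190a − 612b = 27.9;  Station 3−Station 1: −231a − 496b = 37.4.
Solving gives a = −0.19202, b = 0.01403.
|∇z| = √(a²+b²) = 0.19253, so dip δ = arctan(0.19253) = 10.90°.
True thickness = vertical thickness × cos δ = 13.4 × cos 10.90° = 13.2 m.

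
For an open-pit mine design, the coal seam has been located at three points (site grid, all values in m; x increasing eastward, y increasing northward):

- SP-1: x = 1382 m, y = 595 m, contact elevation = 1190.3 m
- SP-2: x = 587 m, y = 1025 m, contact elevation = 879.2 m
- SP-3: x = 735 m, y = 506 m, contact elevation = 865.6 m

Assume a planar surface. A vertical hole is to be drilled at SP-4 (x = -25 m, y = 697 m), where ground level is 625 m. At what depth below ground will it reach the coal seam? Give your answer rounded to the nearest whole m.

Two edge vectors: SP-1→SP-2 = (-795, 430, -311.1), SP-1→SP-3 = (-647, -89, -324.7).
Normal n = (SP-1→SP-2) × (SP-1→SP-3) = (-167308.9, -56854.8, 348965).
So ∂z/∂x = −n_x/n_z = 0.47944 and ∂z/∂y = −n_y/n_z = 0.16292.
Intercept c from SP-1: 1190.3 − 662.59 − 96.94 = 430.77.
At (-25, 697): z_contact = −12.0 + 113.6 + 430.77 = 532.3 m.
Depth below ground = 625 − 532.3 = 93 m.

93 m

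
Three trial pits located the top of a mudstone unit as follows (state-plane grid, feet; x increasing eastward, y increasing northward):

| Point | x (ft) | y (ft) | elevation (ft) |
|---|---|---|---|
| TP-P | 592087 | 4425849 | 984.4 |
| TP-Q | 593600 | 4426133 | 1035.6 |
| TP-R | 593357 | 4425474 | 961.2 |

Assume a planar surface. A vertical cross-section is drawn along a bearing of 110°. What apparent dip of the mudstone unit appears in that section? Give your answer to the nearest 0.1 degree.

1.4°

Two edge vectors: TP-P→TP-Q = (1513, 284, 51.2), TP-P→TP-R = (1270, -375, -23.2).
Normal n = (TP-P→TP-Q) × (TP-P→TP-R) = (12611.2, 100125.6, -928055).
So ∂z/∂x = −n_x/n_z = 0.01359 and ∂z/∂y = −n_y/n_z = 0.10789.
Unit vector along 110° is (sin 110°, cos 110°) = (0.9397, -0.3420).
Slope in that direction = a·(0.9397) + b·(-0.3420) = −0.02413.
Apparent dip = arctan|0.02413| = 1.4° (true dip is 6.2°, so apparent ≤ true as expected).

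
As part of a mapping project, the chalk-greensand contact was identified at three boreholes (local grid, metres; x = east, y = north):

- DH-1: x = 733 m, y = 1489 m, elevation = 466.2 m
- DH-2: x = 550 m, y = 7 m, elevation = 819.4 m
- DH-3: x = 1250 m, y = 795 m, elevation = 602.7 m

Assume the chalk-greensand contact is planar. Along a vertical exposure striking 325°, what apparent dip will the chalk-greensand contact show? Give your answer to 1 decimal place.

Two edge vectors: DH-1→DH-2 = (-183, -1482, 353.2), DH-1→DH-3 = (517, -694, 136.5).
Normal n = (DH-1→DH-2) × (DH-1→DH-3) = (42827.8, 207583.9, 893196).
So ∂z/∂x = −n_x/n_z = −0.04795 and ∂z/∂y = −n_y/n_z = −0.23241.
Unit vector along 325° is (sin 325°, cos 325°) = (-0.5736, 0.8192).
Slope in that direction = a·(-0.5736) + b·(0.8192) = −0.16287.
Apparent dip = arctan|0.16287| = 9.3° (true dip is 13.3°, so apparent ≤ true as expected).

9.3°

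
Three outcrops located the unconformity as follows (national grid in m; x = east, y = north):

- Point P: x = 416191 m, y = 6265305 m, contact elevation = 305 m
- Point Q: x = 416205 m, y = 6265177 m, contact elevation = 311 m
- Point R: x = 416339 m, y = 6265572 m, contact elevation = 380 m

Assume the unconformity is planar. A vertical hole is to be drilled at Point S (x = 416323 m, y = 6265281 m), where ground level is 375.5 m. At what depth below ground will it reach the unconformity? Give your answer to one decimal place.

Let the plane be z = a·x + b·y + c.
Point Q−Point P: 14a − 128b = 6;  Point R−Point P: 148a + 267b = 75.
Solving gives a = 0.493871793, b = 0.007142227.
Then c = 305 − a·416191 − b·6265305 = −249988.23.
At (416323, 6265281): z_contact = 205610.19 + 44748.06 − 249988.23 = 370.02 m.
Depth below ground = 375.5 − 370.02 = 5.5 m.

5.5 m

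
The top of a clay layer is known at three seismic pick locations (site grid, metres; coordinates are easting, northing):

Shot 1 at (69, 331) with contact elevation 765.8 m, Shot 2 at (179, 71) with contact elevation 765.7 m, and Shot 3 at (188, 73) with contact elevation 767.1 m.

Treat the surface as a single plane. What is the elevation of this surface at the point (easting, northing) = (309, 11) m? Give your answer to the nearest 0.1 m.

Two edge vectors: Shot 1→Shot 2 = (110, -260, -0.1), Shot 1→Shot 3 = (119, -258, 1.3).
Normal n = (Shot 1→Shot 2) × (Shot 1→Shot 3) = (-363.8, -154.9, 2560).
So ∂z/∂easting = −n_x/n_z = 0.14211 and ∂z/∂northing = −n_y/n_z = 0.06051.
Intercept c from Shot 1: 765.8 − 9.81 − 20.03 = 735.97.
At (309, 11): z = 43.9 + 0.7 + 735.97 = 780.5 m.

780.5 m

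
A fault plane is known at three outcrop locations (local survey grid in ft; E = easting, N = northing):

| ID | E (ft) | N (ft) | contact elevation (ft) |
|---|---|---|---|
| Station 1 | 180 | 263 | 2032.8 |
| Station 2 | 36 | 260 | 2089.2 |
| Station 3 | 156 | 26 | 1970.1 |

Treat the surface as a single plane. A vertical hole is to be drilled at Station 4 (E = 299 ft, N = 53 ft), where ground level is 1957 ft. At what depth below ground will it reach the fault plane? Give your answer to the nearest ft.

36 ft

Two edge vectors: Station 1→Station 2 = (-144, -3, 56.4), Station 1→Station 3 = (-24, -237, -62.7).
Normal n = (Station 1→Station 2) × (Station 1→Station 3) = (13554.9, -10382.4, 34056).
So ∂z/∂E = −n_x/n_z = −0.39802 and ∂z/∂N = −n_y/n_z = 0.30486.
Intercept c from Station 1: 2032.8 + 71.64 − 80.18 = 2024.26.
At (299, 53): z_contact = −119.0 + 16.2 + 2024.26 = 1921.4 ft.
Depth below ground = 1957 − 1921.4 = 36 ft.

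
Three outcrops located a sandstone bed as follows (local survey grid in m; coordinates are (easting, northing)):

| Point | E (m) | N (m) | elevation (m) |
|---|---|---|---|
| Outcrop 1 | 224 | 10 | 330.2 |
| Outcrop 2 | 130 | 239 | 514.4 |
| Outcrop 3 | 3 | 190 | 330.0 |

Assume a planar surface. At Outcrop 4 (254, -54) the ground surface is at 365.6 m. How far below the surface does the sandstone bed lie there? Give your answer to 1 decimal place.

Let the plane be z = a·E + b·N + c.
Outcrop 2−Outcrop 1: −94a + 229b = 184.2;  Outcrop 3−Outcrop 1: −221a + 180b = −0.2.
Solving gives a = 0.98554, b = 1.20891.
Then c = 330.2 − a·224 − b·10 = 97.35.
At (254, -54): z_contact = 250.33 − 65.28 + 97.35 = 282.40 m.
Depth below ground = 365.6 − 282.40 = 83.2 m.

83.2 m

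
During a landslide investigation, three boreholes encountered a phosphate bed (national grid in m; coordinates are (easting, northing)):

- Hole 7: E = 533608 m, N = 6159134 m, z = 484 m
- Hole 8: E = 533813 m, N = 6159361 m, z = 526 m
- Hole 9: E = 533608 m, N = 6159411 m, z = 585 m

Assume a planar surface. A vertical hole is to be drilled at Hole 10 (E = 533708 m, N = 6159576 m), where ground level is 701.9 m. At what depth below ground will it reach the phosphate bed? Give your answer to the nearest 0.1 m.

Let the plane be z = a·E + b·N + c.
Hole 8−Hole 7: 205a + 227b = 42;  Hole 9−Hole 7: 0a + 277b = 101.
Solving gives a = −0.198872942, b = 0.364620939.
Then c = 484 − a·533608 − b·6159134 = −2139145.03.
At (533708, 6159576): z_contact = −106140.08 + 2245910.38 − 2139145.03 = 625.28 m.
Depth below ground = 701.9 − 625.28 = 76.6 m.

76.6 m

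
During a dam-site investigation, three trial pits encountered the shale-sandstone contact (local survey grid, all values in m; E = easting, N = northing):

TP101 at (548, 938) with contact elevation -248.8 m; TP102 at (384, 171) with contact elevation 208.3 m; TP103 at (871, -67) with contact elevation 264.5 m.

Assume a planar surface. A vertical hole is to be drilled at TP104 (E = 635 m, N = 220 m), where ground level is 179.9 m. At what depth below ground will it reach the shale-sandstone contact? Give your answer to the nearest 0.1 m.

39.1 m

Let the plane be z = a·E + b·N + c.
TP102−TP101: −164a − 767b = 457.1;  TP103−TP101: 323a − 1005b = 513.3.
Solving gives a = −0.15921, b = −0.56192.
Then c = -248.8 − a·548 − b·938 = 365.52.
At (635, 220): z_contact = −101.10 − 123.62 + 365.52 = 140.80 m.
Depth below ground = 179.9 − 140.80 = 39.1 m.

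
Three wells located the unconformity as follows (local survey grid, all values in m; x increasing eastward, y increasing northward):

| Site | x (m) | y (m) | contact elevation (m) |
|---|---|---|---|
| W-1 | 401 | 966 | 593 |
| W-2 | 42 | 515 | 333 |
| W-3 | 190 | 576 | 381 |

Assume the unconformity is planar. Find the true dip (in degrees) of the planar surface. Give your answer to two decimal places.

Two edge vectors: W-1→W-2 = (-359, -451, -260), W-1→W-3 = (-211, -390, -212).
Normal n = (W-1→W-2) × (W-1→W-3) = (-5788, -21248, 44849).
So ∂z/∂x = −n_x/n_z = 0.12906 and ∂z/∂y = −n_y/n_z = 0.47377.
Gradient magnitude |∇z| = √(a² + b²) = √(0.01666 + 0.22446) = 0.49103.
True dip = arctan(0.49103) = 26.15°, dipping toward SSW (azimuth ≈ 195°).

26.15°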